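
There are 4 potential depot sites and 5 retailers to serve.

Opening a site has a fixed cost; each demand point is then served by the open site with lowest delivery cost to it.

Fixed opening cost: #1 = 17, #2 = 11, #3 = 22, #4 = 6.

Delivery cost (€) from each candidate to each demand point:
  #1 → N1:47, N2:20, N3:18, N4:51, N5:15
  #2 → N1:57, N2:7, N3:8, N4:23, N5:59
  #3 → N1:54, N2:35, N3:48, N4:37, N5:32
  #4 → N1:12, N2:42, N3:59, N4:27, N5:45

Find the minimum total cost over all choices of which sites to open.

99

Open {#1, #2, #4}: assign each demand point to its cheapest open site.
  N1→#4 12, N2→#2 7, N3→#2 8, N4→#2 23, N5→#1 15
  delivery cost 65, fixed 34 → total 99.
Compare {#2, #4}: delivery cost 95 + fixed 17 = 112.
Compare {#1, #4}: delivery cost 92 + fixed 23 = 115.
Compare {#2, #3, #4}: delivery cost 82 + fixed 39 = 121.
All other subsets cost ≥ 112. Minimum total cost: 99.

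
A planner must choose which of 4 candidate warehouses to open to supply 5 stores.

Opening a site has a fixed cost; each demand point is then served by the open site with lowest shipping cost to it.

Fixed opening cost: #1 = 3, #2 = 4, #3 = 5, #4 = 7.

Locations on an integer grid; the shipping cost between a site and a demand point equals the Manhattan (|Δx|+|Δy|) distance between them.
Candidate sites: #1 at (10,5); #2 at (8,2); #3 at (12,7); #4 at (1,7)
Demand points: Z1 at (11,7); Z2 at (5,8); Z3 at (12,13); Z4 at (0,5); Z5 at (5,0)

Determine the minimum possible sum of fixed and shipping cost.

36

Open {#2, #3, #4}: assign each demand point to its cheapest open site.
  Z1→#3 1, Z2→#4 5, Z3→#3 6, Z4→#4 3, Z5→#2 5
  shipping cost 20, fixed 16 → total 36.
Compare {#3, #4}: shipping cost 26 + fixed 12 = 38.
Compare {#1, #2, #3, #4}: shipping cost 20 + fixed 19 = 39.
Compare {#2, #3}: shipping cost 31 + fixed 9 = 40.
All other subsets cost ≥ 38. Minimum total cost: 36.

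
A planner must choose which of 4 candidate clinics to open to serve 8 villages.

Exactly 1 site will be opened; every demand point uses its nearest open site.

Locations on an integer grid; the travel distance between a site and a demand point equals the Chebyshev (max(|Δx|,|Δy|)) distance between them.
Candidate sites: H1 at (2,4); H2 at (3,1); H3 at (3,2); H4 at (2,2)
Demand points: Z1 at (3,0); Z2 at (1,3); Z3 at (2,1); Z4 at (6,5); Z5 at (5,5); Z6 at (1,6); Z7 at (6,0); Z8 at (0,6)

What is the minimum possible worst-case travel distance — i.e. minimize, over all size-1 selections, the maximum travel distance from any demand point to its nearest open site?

Open {H1}.
  Farthest demand point is Z1 at travel distance 4 (to H1); all others are ≤ 4.
With {H3} the worst case is 4.
With {H4} the worst case is 4.
No size-1 selection achieves below 4.

4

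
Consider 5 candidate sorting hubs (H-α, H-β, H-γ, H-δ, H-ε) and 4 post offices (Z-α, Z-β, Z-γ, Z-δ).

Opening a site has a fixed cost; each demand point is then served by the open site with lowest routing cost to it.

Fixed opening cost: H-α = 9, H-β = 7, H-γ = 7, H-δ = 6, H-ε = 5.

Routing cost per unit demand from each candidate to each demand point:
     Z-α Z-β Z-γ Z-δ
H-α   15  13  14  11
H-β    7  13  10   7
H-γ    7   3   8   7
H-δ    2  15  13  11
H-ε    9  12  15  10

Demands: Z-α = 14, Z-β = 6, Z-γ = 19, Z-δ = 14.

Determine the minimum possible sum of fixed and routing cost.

309

Open {H-γ, H-δ}: assign each demand point to its cheapest open site.
  Z-α→H-δ 14×2=28, Z-β→H-γ 6×3=18, Z-γ→H-γ 19×8=152, Z-δ→H-γ 14×7=98
  routing cost 296, fixed 13 → total 309.
Compare {H-γ, H-δ, H-ε}: routing cost 296 + fixed 18 = 314.
Compare {H-β, H-γ, H-δ}: routing cost 296 + fixed 20 = 316.
Compare {H-α, H-γ, H-δ}: routing cost 296 + fixed 22 = 318.
All other subsets cost ≥ 314. Minimum total cost: 309.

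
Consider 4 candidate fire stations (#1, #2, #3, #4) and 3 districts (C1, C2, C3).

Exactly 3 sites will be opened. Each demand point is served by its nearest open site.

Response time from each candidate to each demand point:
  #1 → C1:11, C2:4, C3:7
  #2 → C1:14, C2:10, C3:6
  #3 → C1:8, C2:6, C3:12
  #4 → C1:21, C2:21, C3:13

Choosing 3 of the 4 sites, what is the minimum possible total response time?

18

Open {#1, #2, #3}.
  C1→#3 8, C2→#1 4, C3→#2 6  ⇒ total 18.
Compare {#1, #3, #4}: total 19.
Compare {#2, #3, #4}: total 20.
No size-3 selection does better; minimum is 18.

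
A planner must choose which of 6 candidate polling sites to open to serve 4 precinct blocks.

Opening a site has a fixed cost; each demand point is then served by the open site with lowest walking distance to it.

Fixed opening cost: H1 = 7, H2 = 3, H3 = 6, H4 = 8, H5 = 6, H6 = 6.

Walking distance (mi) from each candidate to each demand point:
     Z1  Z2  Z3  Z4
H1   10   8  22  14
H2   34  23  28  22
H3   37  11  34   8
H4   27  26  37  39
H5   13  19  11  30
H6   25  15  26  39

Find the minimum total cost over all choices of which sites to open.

55

Open {H3, H5}: assign each demand point to its cheapest open site.
  Z1→H5 13, Z2→H3 11, Z3→H5 11, Z4→H3 8
  walking distance 43, fixed 12 → total 55.
Compare {H1, H5}: walking distance 43 + fixed 13 = 56.
Compare {H1, H3, H5}: walking distance 37 + fixed 19 = 56.
Compare {H2, H3, H5}: walking distance 43 + fixed 15 = 58.
All other subsets cost ≥ 56. Minimum total cost: 55.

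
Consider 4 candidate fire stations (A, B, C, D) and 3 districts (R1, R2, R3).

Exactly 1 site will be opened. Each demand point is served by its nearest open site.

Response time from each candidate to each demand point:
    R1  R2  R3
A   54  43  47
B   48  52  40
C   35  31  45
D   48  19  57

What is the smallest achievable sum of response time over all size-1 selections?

Open {C}.
  R1→C 35, R2→C 31, R3→C 45  ⇒ total 111.
Compare {D}: total 124.
Compare {B}: total 140.
No size-1 selection does better; minimum is 111.

111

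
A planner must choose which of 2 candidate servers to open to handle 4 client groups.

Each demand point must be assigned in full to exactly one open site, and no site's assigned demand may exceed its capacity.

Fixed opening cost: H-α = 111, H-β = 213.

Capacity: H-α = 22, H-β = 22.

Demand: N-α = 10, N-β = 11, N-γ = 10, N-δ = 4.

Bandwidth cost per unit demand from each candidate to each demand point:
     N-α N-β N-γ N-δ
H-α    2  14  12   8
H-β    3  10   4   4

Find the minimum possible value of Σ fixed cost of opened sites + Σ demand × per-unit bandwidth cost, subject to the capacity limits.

526

Open {H-α, H-β}; cheapest assignment that respects the capacities:
  H-α (cap 22, load 14): N-α, N-δ — cost 10×2 + 4×8 = 52
  H-β (cap 22, load 21): N-β, N-γ — cost 11×10 + 10×4 = 150
  Shipping 202, fixed 324 → total 526.
  Any other capacity-feasible assignment to {H-α, H-β} ships for at least 202.
Total demand is 35 and no other set of sites has combined capacity ≥ 35, so {H-α, H-β} is the only feasible choice of open sites. Minimum: 526.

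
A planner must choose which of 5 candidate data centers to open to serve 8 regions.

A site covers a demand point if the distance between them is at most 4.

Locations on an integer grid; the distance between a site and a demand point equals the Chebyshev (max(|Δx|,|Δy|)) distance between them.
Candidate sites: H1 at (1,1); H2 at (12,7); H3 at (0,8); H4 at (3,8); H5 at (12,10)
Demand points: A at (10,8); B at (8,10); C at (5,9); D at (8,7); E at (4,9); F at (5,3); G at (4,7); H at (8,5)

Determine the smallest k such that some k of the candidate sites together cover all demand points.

3

Coverage sets (demand points within 4 of each site):
  H1: {F}
  H2: {A, B, D, H}
  H3: {E, G}
  H4: {C, E, G}
  H5: {A, B, D}
No 2 sites suffice: every size-2 union leaves at least one demand point uncovered.
But {H1, H2, H4} covers everything, so the minimum is 3.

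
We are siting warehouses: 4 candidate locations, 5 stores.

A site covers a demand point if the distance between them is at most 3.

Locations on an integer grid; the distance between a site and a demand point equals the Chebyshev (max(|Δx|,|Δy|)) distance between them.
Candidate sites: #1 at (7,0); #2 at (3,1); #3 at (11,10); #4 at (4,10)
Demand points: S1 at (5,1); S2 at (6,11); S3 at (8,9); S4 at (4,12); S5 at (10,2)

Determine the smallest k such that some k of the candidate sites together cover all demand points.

Coverage sets (demand points within 3 of each site):
  #1: {S1, S5}
  #2: {S1}
  #3: {S3}
  #4: {S2, S4}
No 2 sites suffice: every size-2 union leaves at least one demand point uncovered.
But {#1, #3, #4} covers everything, so the minimum is 3.

3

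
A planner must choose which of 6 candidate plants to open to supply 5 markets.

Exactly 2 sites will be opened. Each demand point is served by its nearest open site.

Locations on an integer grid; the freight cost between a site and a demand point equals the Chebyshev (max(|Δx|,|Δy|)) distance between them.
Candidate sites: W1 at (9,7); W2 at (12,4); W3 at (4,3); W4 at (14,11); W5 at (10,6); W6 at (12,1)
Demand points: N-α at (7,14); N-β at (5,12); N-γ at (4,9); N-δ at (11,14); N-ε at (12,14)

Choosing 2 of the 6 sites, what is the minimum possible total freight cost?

23

Open {W1, W4}.
  N-α→W1 7, N-β→W1 5, N-γ→W1 5, N-δ→W4 3, N-ε→W4 3  ⇒ total 23.
Compare {W4, W5}: total 25.
Compare {W3, W4}: total 28.
No size-2 selection does better; minimum is 23.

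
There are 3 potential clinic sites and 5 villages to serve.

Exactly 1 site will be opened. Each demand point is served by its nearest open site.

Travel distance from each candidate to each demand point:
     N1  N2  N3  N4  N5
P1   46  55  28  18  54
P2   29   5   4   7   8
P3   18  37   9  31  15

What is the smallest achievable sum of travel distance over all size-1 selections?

53

Open {P2}.
  N1→P2 29, N2→P2 5, N3→P2 4, N4→P2 7, N5→P2 8  ⇒ total 53.
Compare {P3}: total 110.
Compare {P1}: total 201.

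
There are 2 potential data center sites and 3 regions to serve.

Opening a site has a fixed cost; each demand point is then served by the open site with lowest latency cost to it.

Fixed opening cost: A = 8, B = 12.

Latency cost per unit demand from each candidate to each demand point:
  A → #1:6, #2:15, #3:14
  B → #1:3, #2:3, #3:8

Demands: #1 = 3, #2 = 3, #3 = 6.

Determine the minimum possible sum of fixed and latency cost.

Open {B}: assign each demand point to its cheapest open site.
  #1→B 3×3=9, #2→B 3×3=9, #3→B 6×8=48
  latency cost 66, fixed 12 → total 78.
Compare {A, B}: latency cost 66 + fixed 20 = 86.
Compare {A}: latency cost 147 + fixed 8 = 155.

78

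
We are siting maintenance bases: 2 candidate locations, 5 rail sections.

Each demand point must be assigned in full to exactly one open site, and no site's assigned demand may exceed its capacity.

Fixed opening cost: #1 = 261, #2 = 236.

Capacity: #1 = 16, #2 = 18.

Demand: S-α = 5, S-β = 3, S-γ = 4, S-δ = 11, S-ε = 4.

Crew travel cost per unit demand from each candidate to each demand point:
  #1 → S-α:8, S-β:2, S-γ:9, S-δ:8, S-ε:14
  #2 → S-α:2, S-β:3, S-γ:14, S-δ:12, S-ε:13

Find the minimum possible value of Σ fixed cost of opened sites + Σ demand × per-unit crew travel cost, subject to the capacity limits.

692

Open {#1, #2}; cheapest assignment that respects the capacities:
  #1 (cap 16, load 15): S-γ, S-δ — cost 4×9 + 11×8 = 124
  #2 (cap 18, load 12): S-α, S-β, S-ε — cost 5×2 + 3×3 + 4×13 = 71
  Shipping 195, fixed 497 → total 692.
  Any other capacity-feasible assignment to {#1, #2} ships for at least 195.
Total demand is 27 and no other set of sites has combined capacity ≥ 27, so {#1, #2} is the only feasible choice of open sites. Minimum: 692.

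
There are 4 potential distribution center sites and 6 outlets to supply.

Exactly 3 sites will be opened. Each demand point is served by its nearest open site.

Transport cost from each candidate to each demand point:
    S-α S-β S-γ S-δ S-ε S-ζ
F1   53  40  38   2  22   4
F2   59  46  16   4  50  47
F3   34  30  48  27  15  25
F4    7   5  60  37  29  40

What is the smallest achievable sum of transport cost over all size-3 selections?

Open {F1, F2, F4}.
  S-α→F4 7, S-β→F4 5, S-γ→F2 16, S-δ→F1 2, S-ε→F1 22, S-ζ→F1 4  ⇒ total 56.
Compare {F1, F3, F4}: total 71.
Compare {F2, F3, F4}: total 72.
No size-3 selection does better; minimum is 56.

56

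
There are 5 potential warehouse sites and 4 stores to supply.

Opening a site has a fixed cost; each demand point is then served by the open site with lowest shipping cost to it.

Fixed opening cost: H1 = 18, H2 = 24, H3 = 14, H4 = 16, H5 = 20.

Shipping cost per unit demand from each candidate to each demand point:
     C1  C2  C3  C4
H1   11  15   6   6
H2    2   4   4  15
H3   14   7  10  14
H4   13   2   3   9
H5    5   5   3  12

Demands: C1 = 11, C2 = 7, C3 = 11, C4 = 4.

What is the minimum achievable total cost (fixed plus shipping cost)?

Open {H2, H4}: assign each demand point to its cheapest open site.
  C1→H2 11×2=22, C2→H4 7×2=14, C3→H4 11×3=33, C4→H4 4×9=36
  shipping cost 105, fixed 40 → total 145.
Compare {H1, H2, H4}: shipping cost 93 + fixed 58 = 151.
Compare {H2, H3, H4}: shipping cost 105 + fixed 54 = 159.
Compare {H1, H2}: shipping cost 118 + fixed 42 = 160.
All other subsets cost ≥ 151. Minimum total cost: 145.

145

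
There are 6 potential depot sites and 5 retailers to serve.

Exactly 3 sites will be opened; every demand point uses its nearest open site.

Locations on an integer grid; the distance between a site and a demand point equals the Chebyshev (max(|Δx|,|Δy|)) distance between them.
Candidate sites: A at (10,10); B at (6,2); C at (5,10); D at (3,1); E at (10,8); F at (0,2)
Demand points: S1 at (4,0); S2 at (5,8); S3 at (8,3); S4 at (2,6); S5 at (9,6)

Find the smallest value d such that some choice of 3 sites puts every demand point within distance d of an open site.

Open {A, B, C}.
  Farthest demand point is S4 at distance 4 (to B); all others are ≤ 4.
With {B, C, D} the worst case is 4.
With {B, C, E} the worst case is 4.
No size-3 selection achieves below 4.

4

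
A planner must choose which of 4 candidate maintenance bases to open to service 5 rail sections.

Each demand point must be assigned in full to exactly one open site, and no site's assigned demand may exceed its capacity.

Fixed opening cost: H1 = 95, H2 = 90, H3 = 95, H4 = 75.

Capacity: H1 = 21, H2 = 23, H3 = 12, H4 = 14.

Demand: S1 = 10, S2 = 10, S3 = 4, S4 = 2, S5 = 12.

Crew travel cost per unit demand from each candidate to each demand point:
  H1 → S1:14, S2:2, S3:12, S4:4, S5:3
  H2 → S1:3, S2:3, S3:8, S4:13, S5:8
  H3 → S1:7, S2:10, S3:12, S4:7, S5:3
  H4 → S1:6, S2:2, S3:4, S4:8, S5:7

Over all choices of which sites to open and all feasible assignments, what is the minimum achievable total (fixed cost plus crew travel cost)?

337

Open {H1, H2}; cheapest assignment that respects the capacities:
  H1 (cap 21, load 18): S3, S4, S5 — cost 4×12 + 2×4 + 12×3 = 92
  H2 (cap 23, load 20): S1, S2 — cost 10×3 + 10×3 = 60
  Shipping 152, fixed 185 → total 337.
  Any other capacity-feasible assignment to {H1, H2} ships for at least 152.
Compare {H1, H2, H4}: its best feasible assignment gives total 370.
Compare {H2, H3, H4}: its best feasible assignment gives total 388.
Every other set of open sites that can feasibly serve all demand totals ≥ 370 even under its best assignment. Minimum: 337.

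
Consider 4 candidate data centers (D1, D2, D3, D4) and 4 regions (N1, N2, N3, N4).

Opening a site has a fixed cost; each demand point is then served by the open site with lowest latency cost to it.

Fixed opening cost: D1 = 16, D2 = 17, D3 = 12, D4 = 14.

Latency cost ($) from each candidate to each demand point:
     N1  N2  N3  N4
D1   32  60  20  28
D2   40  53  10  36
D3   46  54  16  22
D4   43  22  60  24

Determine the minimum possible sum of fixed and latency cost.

Open {D2, D4}: assign each demand point to its cheapest open site.
  N1→D2 40, N2→D4 22, N3→D2 10, N4→D4 24
  latency cost 96, fixed 31 → total 127.
Compare {D1, D4}: latency cost 98 + fixed 30 = 128.
Compare {D3, D4}: latency cost 103 + fixed 26 = 129.
Compare {D1, D3, D4}: latency cost 92 + fixed 42 = 134.
All other subsets cost ≥ 128. Minimum total cost: 127.

127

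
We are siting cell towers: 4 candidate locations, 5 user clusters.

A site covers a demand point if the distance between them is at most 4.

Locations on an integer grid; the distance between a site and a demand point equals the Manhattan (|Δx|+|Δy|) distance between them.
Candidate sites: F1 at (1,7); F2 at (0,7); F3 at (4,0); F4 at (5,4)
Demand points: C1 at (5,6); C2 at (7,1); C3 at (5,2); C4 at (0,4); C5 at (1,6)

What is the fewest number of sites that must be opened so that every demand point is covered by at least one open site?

3

Coverage sets (demand points within 4 of each site):
  F1: {C4, C5}
  F2: {C4, C5}
  F3: {C2, C3}
  F4: {C1, C3}
No 2 sites suffice: every size-2 union leaves at least one demand point uncovered.
But {F1, F3, F4} covers everything, so the minimum is 3.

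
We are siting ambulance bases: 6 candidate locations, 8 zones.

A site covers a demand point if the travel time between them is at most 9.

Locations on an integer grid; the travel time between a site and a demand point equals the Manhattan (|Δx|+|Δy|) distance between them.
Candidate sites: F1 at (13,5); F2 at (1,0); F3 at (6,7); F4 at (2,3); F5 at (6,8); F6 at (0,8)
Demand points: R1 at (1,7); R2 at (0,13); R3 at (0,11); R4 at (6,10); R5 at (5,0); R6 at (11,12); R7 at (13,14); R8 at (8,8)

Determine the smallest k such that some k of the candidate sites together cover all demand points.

Coverage sets (demand points within 9 of each site):
  F1: {R6, R7, R8}
  F2: {R1, R5}
  F3: {R1, R4, R5, R8}
  F4: {R1, R5}
  F5: {R1, R3, R4, R5, R6, R8}
  F6: {R1, R2, R3, R4, R8}
No 2 sites suffice: every size-2 union leaves at least one demand point uncovered.
But {F1, F2, F6} covers everything, so the minimum is 3.

3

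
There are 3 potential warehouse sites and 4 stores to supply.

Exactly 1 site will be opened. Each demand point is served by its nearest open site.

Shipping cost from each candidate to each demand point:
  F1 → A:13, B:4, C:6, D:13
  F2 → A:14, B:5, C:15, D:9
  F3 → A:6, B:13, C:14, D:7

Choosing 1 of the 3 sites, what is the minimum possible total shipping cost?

Open {F1}.
  A→F1 13, B→F1 4, C→F1 6, D→F1 13  ⇒ total 36.
Compare {F3}: total 40.
Compare {F2}: total 43.

36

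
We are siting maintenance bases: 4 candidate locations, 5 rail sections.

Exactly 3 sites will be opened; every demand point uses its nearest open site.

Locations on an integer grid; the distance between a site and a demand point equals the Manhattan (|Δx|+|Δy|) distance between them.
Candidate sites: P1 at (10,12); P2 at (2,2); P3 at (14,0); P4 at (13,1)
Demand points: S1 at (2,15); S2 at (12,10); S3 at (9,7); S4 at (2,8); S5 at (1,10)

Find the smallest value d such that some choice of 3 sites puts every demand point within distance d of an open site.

11

Open {P1, P2, P3}.
  Farthest demand point is S1 at distance 11 (to P1); all others are ≤ 11.
With {P1, P2, P4} the worst case is 11.
With {P1, P3, P4} the worst case is 12.
No size-3 selection achieves below 11.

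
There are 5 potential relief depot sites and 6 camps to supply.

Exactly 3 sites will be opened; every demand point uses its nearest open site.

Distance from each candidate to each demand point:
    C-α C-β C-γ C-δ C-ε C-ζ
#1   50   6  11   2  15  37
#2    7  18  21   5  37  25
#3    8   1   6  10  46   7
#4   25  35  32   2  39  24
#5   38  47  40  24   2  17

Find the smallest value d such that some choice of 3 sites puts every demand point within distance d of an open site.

7

Open {#2, #3, #5}.
  Farthest demand point is C-α at distance 7 (to #2); all others are ≤ 7.
With {#1, #3, #5} the worst case is 8.
With {#3, #4, #5} the worst case is 8.
No size-3 selection achieves below 7.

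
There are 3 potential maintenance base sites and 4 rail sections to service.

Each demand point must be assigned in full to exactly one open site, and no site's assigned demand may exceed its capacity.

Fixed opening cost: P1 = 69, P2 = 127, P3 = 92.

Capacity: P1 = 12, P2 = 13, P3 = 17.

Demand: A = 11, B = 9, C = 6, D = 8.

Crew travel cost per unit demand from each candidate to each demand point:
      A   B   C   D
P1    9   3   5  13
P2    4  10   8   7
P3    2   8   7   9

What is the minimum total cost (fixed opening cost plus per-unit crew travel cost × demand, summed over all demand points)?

435

Open {P1, P2, P3}; cheapest assignment that respects the capacities:
  P1 (cap 12, load 9): B — cost 9×3 = 27
  P2 (cap 13, load 8): D — cost 8×7 = 56
  P3 (cap 17, load 17): A, C — cost 11×2 + 6×7 = 64
  Shipping 147, fixed 288 → total 435.
  Any other capacity-feasible assignment to {P1, P2, P3} ships for at least 147.
Total demand is 34 and no other set of sites has combined capacity ≥ 34, so {P1, P2, P3} is the only feasible choice of open sites. Minimum: 435.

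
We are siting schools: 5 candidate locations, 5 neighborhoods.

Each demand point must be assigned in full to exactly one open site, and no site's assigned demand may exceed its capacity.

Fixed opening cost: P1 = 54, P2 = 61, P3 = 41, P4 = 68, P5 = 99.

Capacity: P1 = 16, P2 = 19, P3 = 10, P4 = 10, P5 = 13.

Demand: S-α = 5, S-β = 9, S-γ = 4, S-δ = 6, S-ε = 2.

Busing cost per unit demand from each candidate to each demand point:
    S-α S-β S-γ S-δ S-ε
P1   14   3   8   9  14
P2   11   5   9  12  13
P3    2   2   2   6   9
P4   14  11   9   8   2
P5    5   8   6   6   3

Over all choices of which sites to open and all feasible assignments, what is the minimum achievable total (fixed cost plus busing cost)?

260

Open {P1, P3, P4}; cheapest assignment that respects the capacities:
  P1 (cap 16, load 9): S-β — cost 9×3 = 27
  P3 (cap 10, load 9): S-α, S-γ — cost 5×2 + 4×2 = 18
  P4 (cap 10, load 8): S-δ, S-ε — cost 6×8 + 2×2 = 52
  Shipping 97, fixed 163 → total 260.
  Any other capacity-feasible assignment to {P1, P3, P4} ships for at least 97.
Compare {P2, P3}: its best feasible assignment gives total 263.
Compare {P1, P3}: its best feasible assignment gives total 264.
Every other set of open sites that can feasibly serve all demand totals ≥ 263 even under its best assignment. Minimum: 260.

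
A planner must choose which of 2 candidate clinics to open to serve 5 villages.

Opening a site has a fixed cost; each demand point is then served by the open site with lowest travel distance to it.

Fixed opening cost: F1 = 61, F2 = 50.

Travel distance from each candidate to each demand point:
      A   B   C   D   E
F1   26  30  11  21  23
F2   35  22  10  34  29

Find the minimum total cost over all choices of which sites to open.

172

Open {F1}: assign each demand point to its cheapest open site.
  A→F1 26, B→F1 30, C→F1 11, D→F1 21, E→F1 23
  travel distance 111, fixed 61 → total 172.
Compare {F2}: travel distance 130 + fixed 50 = 180.
Compare {F1, F2}: travel distance 102 + fixed 111 = 213.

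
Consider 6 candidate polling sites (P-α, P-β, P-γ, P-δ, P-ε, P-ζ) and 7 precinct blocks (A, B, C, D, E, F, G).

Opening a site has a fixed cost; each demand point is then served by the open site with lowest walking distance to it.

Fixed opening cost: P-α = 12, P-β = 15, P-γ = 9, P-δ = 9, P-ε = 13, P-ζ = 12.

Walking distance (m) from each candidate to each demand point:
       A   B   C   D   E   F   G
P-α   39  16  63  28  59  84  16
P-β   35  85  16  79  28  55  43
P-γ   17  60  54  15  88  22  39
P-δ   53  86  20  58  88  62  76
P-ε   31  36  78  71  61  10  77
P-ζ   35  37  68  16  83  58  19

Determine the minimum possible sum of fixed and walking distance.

166

Open {P-α, P-β, P-γ}: assign each demand point to its cheapest open site.
  A→P-γ 17, B→P-α 16, C→P-β 16, D→P-γ 15, E→P-β 28, F→P-γ 22, G→P-α 16
  walking distance 130, fixed 36 → total 166.
Compare {P-α, P-β, P-γ, P-ε}: walking distance 118 + fixed 49 = 167.
Compare {P-α, P-β, P-γ, P-δ}: walking distance 130 + fixed 45 = 175.
Compare {P-α, P-β, P-γ, P-δ, P-ε}: walking distance 118 + fixed 58 = 176.
All other subsets cost ≥ 167. Minimum total cost: 166.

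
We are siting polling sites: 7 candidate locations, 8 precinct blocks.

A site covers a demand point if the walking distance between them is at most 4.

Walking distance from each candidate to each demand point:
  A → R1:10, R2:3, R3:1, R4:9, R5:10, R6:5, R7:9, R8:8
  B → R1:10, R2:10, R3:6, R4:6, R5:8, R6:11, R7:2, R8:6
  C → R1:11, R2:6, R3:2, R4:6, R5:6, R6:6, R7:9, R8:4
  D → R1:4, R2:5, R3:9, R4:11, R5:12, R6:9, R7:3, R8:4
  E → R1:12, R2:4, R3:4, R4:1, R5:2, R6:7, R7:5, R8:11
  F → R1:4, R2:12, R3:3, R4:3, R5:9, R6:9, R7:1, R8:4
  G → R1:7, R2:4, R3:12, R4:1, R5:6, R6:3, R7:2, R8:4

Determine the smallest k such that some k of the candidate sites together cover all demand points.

3

Coverage sets (demand points within 4 of each site):
  A: {R2, R3}
  B: {R7}
  C: {R3, R8}
  D: {R1, R7, R8}
  E: {R2, R3, R4, R5}
  F: {R1, R3, R4, R7, R8}
  G: {R2, R4, R6, R7, R8}
No 2 sites suffice: every size-2 union leaves at least one demand point uncovered.
But {D, E, G} covers everything, so the minimum is 3.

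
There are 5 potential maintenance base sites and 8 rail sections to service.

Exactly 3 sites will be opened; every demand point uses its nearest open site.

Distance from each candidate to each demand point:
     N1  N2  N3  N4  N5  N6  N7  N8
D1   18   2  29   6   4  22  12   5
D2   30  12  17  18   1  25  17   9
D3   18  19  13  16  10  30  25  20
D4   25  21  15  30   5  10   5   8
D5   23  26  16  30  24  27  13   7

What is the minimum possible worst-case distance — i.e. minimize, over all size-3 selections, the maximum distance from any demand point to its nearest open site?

Open {D1, D2, D4}.
  Farthest demand point is N1 at distance 18 (to D1); all others are ≤ 18.
With {D1, D3, D4} the worst case is 18.
With {D1, D4, D5} the worst case is 18.
No size-3 selection achieves below 18.

18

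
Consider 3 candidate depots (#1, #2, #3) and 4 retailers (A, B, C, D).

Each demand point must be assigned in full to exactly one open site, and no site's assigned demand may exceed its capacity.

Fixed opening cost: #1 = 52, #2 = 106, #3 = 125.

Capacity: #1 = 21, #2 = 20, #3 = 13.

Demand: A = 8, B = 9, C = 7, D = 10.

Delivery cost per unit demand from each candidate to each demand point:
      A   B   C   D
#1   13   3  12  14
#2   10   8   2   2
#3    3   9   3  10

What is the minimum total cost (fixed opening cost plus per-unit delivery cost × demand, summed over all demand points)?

323

Open {#1, #2}; cheapest assignment that respects the capacities:
  #1 (cap 21, load 17): A, B — cost 8×13 + 9×3 = 131
  #2 (cap 20, load 17): C, D — cost 7×2 + 10×2 = 34
  Shipping 165, fixed 158 → total 323.
  Any other capacity-feasible assignment to {#1, #2} ships for at least 165.
Compare {#1, #2, #3}: its best feasible assignment gives total 368.
Every other set of open sites that can feasibly serve all demand totals ≥ 368 even under its best assignment. Minimum: 323.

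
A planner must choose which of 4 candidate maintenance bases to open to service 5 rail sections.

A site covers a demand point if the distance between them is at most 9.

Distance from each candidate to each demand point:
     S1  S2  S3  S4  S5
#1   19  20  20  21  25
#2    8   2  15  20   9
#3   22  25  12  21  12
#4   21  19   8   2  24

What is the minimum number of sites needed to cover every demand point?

2

Coverage sets (demand points within 9 of each site):
  #1: {}
  #2: {S1, S2, S5}
  #3: {}
  #4: {S3, S4}
No single site covers all 5 demand points.
But {#2, #4} covers everything, so the minimum is 2.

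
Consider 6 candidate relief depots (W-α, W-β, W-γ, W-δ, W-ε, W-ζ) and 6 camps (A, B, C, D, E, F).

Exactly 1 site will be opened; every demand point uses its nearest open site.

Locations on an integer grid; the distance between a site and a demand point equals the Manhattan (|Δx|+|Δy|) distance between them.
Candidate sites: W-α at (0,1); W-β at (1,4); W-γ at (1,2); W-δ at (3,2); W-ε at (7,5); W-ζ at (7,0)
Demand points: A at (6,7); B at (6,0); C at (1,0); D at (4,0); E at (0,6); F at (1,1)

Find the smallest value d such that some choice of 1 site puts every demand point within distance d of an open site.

Open {W-δ}.
  Farthest demand point is A at distance 8 (to W-δ); all others are ≤ 8.
With {W-β} the worst case is 9.
With {W-γ} the worst case is 10.
No size-1 selection achieves below 8.

8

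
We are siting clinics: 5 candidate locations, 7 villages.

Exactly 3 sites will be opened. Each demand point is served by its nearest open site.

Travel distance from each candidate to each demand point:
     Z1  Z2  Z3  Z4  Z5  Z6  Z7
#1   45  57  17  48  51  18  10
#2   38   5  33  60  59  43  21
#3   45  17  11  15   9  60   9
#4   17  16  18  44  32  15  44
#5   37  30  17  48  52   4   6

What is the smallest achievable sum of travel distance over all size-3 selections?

Open {#3, #4, #5}.
  Z1→#4 17, Z2→#4 16, Z3→#3 11, Z4→#3 15, Z5→#3 9, Z6→#5 4, Z7→#5 6  ⇒ total 78.
Compare {#2, #3, #4}: total 81.
Compare {#2, #3, #5}: total 87.
No size-3 selection does better; minimum is 78.

78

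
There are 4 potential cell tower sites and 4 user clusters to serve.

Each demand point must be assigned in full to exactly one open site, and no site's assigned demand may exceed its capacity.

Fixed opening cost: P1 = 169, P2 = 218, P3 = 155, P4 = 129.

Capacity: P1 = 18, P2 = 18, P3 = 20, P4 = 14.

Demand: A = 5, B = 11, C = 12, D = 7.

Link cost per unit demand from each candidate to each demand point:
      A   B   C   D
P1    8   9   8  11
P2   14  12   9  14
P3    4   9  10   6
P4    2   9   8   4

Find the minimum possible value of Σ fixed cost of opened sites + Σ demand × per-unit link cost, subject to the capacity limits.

601

Open {P1, P3}; cheapest assignment that respects the capacities:
  P1 (cap 18, load 17): A, C — cost 5×8 + 12×8 = 136
  P3 (cap 20, load 18): B, D — cost 11×9 + 7×6 = 141
  Shipping 277, fixed 324 → total 601.
  Any other capacity-feasible assignment to {P1, P3} ships for at least 277.
Compare {P1, P3, P4}: its best feasible assignment gives total 686.
Compare {P2, P3}: its best feasible assignment gives total 692.
Every other set of open sites that can feasibly serve all demand totals ≥ 686 even under its best assignment. Minimum: 601.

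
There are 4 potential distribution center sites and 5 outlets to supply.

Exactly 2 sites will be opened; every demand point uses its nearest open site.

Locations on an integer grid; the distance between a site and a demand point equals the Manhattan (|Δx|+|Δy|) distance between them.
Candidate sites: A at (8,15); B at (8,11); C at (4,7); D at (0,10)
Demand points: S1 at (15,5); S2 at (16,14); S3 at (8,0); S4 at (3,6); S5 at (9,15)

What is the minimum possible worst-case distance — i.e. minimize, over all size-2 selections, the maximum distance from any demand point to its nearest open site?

13

Open {A, B}.
  Farthest demand point is S1 at distance 13 (to B); all others are ≤ 13.
With {A, C} the worst case is 13.
With {B, C} the worst case is 13.
No size-2 selection achieves below 13.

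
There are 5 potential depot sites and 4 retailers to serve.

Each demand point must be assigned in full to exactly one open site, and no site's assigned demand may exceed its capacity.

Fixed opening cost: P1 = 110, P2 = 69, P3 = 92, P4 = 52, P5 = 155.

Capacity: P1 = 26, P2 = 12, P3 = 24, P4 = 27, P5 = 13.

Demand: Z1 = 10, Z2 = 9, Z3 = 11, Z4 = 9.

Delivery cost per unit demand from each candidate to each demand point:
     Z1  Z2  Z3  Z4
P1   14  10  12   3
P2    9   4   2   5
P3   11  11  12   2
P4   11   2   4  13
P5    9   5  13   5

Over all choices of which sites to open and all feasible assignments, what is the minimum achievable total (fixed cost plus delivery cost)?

Open {P3, P4}; cheapest assignment that respects the capacities:
  P3 (cap 24, load 19): Z1, Z4 — cost 10×11 + 9×2 = 128
  P4 (cap 27, load 20): Z2, Z3 — cost 9×2 + 11×4 = 62
  Shipping 190, fixed 144 → total 334.
  Any other capacity-feasible assignment to {P3, P4} ships for at least 190.
Compare {P2, P3, P4}: its best feasible assignment gives total 381.
Compare {P1, P4}: its best feasible assignment gives total 391.
Every other set of open sites that can feasibly serve all demand totals ≥ 381 even under its best assignment. Minimum: 334.

334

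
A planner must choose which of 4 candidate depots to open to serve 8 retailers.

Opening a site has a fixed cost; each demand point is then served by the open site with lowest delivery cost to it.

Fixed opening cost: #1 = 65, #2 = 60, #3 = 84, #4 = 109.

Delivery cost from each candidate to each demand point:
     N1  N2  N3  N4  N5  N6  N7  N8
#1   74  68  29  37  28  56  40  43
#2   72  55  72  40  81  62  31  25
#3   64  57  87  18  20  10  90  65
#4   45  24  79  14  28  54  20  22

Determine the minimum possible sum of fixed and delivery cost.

Open {#4}: assign each demand point to its cheapest open site.
  N1→#4 45, N2→#4 24, N3→#4 79, N4→#4 14, N5→#4 28, N6→#4 54, N7→#4 20, N8→#4 22
  delivery cost 286, fixed 109 → total 395.
Compare {#1, #4}: delivery cost 236 + fixed 174 = 410.
Compare {#3, #4}: delivery cost 234 + fixed 193 = 427.
Compare {#1, #3}: delivery cost 281 + fixed 149 = 430.
All other subsets cost ≥ 410. Minimum total cost: 395.

395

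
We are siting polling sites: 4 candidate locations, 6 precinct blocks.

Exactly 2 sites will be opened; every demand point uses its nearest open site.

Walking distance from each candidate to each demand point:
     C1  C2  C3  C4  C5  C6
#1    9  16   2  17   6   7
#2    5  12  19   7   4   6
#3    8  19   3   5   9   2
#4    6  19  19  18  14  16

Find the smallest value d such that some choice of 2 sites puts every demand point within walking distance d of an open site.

Open {#1, #2}.
  Farthest demand point is C2 at walking distance 12 (to #2); all others are ≤ 12.
With {#2, #3} the worst case is 12.
With {#1, #3} the worst case is 16.
No size-2 selection achieves below 12.

12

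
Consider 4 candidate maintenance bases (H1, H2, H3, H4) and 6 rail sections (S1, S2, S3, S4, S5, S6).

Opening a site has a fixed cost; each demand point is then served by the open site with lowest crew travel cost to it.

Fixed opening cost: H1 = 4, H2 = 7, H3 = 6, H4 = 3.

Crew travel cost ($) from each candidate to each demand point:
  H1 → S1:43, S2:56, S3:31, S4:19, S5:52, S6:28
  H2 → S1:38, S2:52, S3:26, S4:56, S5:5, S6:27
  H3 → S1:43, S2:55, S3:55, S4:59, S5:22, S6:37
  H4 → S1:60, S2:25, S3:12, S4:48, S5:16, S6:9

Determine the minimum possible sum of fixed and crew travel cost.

122

Open {H1, H2, H4}: assign each demand point to its cheapest open site.
  S1→H2 38, S2→H4 25, S3→H4 12, S4→H1 19, S5→H2 5, S6→H4 9
  crew travel cost 108, fixed 14 → total 122.
Compare {H1, H2, H3, H4}: crew travel cost 108 + fixed 20 = 128.
Compare {H1, H4}: crew travel cost 124 + fixed 7 = 131.
Compare {H1, H3, H4}: crew travel cost 124 + fixed 13 = 137.
All other subsets cost ≥ 128. Minimum total cost: 122.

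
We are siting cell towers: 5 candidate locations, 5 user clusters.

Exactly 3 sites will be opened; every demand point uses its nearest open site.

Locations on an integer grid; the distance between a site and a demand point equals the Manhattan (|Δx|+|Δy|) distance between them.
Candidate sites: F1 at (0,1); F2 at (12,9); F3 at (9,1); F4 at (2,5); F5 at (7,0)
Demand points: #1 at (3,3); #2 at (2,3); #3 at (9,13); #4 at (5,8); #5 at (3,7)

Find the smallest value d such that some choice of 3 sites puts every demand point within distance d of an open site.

Open {F1, F2, F4}.
  Farthest demand point is #3 at distance 7 (to F2); all others are ≤ 7.
With {F2, F3, F4} the worst case is 7.
With {F2, F4, F5} the worst case is 7.
No size-3 selection achieves below 7.

7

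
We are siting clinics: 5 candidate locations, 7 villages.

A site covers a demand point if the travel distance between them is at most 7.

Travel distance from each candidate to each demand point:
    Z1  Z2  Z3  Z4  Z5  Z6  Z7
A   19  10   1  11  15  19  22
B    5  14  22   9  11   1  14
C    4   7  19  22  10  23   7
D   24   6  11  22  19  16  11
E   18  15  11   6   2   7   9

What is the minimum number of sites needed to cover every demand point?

Coverage sets (demand points within 7 of each site):
  A: {Z3}
  B: {Z1, Z6}
  C: {Z1, Z2, Z7}
  D: {Z2}
  E: {Z4, Z5, Z6}
No 2 sites suffice: every size-2 union leaves at least one demand point uncovered.
But {A, C, E} covers everything, so the minimum is 3.

3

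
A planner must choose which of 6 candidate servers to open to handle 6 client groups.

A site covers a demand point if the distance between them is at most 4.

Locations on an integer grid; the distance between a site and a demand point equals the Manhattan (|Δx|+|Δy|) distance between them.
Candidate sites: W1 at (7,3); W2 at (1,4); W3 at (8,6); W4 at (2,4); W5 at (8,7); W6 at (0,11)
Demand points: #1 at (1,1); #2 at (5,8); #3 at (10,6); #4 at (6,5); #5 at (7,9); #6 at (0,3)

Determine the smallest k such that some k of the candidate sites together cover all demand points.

2

Coverage sets (demand points within 4 of each site):
  W1: {#4}
  W2: {#1, #6}
  W3: {#3, #4, #5}
  W4: {#1, #6}
  W5: {#2, #3, #4, #5}
  W6: {}
No single site covers all 6 demand points.
But {W2, W5} covers everything, so the minimum is 2.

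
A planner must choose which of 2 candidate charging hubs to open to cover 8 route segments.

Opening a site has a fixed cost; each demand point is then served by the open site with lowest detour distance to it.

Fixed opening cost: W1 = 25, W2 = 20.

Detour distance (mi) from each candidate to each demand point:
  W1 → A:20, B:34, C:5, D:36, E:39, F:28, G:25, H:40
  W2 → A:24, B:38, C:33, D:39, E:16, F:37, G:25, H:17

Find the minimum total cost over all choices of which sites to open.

Open {W1, W2}: assign each demand point to its cheapest open site.
  A→W1 20, B→W1 34, C→W1 5, D→W1 36, E→W2 16, F→W1 28, G→W1 25, H→W2 17
  detour distance 181, fixed 45 → total 226.
Compare {W2}: detour distance 229 + fixed 20 = 249.
Compare {W1}: detour distance 227 + fixed 25 = 252.

226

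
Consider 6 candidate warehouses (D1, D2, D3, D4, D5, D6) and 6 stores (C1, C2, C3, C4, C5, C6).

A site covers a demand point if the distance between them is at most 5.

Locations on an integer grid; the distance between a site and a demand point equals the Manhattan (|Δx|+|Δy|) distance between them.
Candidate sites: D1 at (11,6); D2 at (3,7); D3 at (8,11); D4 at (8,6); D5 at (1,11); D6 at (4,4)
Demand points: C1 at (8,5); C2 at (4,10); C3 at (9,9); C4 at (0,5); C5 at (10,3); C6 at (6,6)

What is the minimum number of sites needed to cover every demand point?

Coverage sets (demand points within 5 of each site):
  D1: {C1, C3, C5, C6}
  D2: {C2, C4, C6}
  D3: {C2, C3}
  D4: {C1, C3, C5, C6}
  D5: {C2}
  D6: {C1, C4, C6}
No single site covers all 6 demand points.
But {D1, D2} covers everything, so the minimum is 2.

2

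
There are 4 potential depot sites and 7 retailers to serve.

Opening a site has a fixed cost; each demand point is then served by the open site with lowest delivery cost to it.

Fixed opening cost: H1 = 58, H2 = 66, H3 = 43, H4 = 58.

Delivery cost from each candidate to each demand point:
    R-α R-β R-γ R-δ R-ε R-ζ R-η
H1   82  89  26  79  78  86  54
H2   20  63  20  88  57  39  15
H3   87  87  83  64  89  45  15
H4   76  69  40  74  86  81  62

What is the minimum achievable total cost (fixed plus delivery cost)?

Open {H2}: assign each demand point to its cheapest open site.
  R-α→H2 20, R-β→H2 63, R-γ→H2 20, R-δ→H2 88, R-ε→H2 57, R-ζ→H2 39, R-η→H2 15
  delivery cost 302, fixed 66 → total 368.
Compare {H2, H3}: delivery cost 278 + fixed 109 = 387.
Compare {H2, H4}: delivery cost 288 + fixed 124 = 412.
Compare {H1, H2}: delivery cost 293 + fixed 124 = 417.
All other subsets cost ≥ 387. Minimum total cost: 368.

368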